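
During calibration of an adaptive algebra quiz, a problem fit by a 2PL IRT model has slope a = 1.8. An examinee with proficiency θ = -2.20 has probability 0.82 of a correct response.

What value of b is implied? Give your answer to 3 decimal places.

P(θ) = 1 / (1 + exp(−a(θ − b)))
logit(0.82) = ln(0.82/0.18) = 1.5163
b = θ − logit/(a) = -2.20 − 1.5163/1.8000 = -3.0424

-3.042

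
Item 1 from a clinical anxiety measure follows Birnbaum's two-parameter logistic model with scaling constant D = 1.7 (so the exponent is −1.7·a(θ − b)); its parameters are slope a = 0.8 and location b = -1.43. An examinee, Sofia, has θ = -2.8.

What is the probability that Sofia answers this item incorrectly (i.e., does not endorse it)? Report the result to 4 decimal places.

0.8657

P(θ) = 1 / (1 + exp(−D·a(θ − b)))
Exponent: 1.7 × 0.8 × (-2.8 − (-1.43)) = -1.8632
1/(1 + e^{1.8632}) = 0.1343
P = 0.1343
P(incorrect) = 1 − 0.1343 = 0.8657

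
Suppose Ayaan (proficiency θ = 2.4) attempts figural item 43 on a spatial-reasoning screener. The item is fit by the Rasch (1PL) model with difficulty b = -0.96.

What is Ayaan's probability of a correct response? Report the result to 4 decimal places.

P(θ) = 1 / (1 + exp(−(θ − b)))
Exponent: (2.4 − (-0.96)) = 3.3600
1/(1 + e^{-3.3600}) = 0.9664
P = 0.9664

0.9664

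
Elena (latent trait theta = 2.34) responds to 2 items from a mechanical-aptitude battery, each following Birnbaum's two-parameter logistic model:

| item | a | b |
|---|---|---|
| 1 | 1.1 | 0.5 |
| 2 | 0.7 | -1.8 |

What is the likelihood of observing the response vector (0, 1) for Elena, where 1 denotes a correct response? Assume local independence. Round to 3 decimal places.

0.111

P(theta) = 1 / (1 + exp(−a(theta − b)))
P_1 = 1/(1+e^{-2.0240}) = 0.8833
P_2 = 1/(1+e^{-2.8980}) = 0.9477
L = (1−P_1) × P_2 = 0.1167 × 0.9477 = 0.11061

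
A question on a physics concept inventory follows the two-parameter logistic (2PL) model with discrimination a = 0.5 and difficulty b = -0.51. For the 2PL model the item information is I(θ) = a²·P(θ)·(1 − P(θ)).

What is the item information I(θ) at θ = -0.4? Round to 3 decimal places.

P = 1/(1+e^{-0.0550}) = 0.5137
P(1−P) = 0.5137 × 0.4863 = 0.2498
I = a² × P(1−P) = 0.5² × 0.2498 = 0.06245

0.062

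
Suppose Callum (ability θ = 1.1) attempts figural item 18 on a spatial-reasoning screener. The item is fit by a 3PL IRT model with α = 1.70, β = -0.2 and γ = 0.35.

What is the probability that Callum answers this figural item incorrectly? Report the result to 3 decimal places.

0.064

P(θ) = γ + (1 − γ) · 1 / (1 + exp(−α(θ − β)))
Exponent: 1.70 × (1.1 − (-0.2)) = 2.2100
1/(1 + e^{-2.2100}) = 0.9011
P = 0.35 + 0.65 × 0.9011 = 0.9357
P(incorrect) = 1 − 0.9357 = 0.0643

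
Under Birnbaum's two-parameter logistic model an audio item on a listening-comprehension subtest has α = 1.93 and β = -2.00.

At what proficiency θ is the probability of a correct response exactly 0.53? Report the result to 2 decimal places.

-1.94

P(θ) = 1 / (1 + exp(−α(θ − β)))
logit = ln(0.5300/0.4700) = 0.1201
θ = β + logit/(α) = -2.00 + 0.1201/1.9300 = -1.9377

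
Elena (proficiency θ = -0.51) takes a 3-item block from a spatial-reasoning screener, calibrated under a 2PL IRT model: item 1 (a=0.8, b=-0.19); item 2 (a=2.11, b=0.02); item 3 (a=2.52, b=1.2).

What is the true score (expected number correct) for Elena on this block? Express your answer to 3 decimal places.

0.696

P(θ) = 1 / (1 + exp(−a(θ − b)))
P_1 = 1/(1+e^{0.2560}) = 0.4363
P_2 = 1/(1+e^{1.1183}) = 0.2463
P_3 = 1/(1+e^{4.3092}) = 0.0133
E[score] = 0.4363 + 0.2463 + 0.0133 = 0.6959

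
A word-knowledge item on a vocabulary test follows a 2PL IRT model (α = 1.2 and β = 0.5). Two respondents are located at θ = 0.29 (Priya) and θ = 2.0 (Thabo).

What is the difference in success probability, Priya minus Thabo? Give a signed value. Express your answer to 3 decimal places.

P(θ) = 1 / (1 + exp(−α(θ − β)))
P(Priya) = 0.4373  [exponent -0.2520]
P(Thabo) = 0.8581  [exponent 1.8000]
Difference = 0.4373 − 0.8581 = -0.4208

-0.421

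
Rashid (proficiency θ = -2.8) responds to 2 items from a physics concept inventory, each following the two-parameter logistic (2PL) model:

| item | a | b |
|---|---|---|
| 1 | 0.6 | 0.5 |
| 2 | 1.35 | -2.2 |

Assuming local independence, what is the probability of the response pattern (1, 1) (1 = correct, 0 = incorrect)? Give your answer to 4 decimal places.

0.0374

P(θ) = 1 / (1 + exp(−a(θ − b)))
P_1 = 1/(1+e^{1.9800}) = 0.1213
P_2 = 1/(1+e^{0.8100}) = 0.3079
L = P_1 × P_2 = 0.1213 × 0.3079 = 0.03735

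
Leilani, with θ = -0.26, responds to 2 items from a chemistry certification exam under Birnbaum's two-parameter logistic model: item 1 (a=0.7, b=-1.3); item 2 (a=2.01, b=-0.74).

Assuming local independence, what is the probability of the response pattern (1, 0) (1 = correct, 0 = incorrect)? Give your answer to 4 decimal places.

0.1861

P(θ) = 1 / (1 + exp(−a(θ − b)))
P_1 = 1/(1+e^{-0.7280}) = 0.6744
P_2 = 1/(1+e^{-0.9648}) = 0.7241
L = P_1 × (1−P_2) = 0.6744 × 0.2759 = 0.18607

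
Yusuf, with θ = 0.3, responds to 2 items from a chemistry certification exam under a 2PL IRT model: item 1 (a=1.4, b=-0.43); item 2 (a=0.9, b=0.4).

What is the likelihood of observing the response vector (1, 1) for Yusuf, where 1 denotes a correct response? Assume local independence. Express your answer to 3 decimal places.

0.351

P(θ) = 1 / (1 + exp(−a(θ − b)))
P_1 = 1/(1+e^{-1.0220}) = 0.7354
P_2 = 1/(1+e^{0.0900}) = 0.4775
L = P_1 × P_2 = 0.7354 × 0.4775 = 0.35115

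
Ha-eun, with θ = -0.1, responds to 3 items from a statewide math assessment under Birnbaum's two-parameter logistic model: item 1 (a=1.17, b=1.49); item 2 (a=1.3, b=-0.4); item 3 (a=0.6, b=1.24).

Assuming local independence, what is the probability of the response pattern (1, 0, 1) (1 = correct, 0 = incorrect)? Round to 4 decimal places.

P(θ) = 1 / (1 + exp(−a(θ − b)))
P_1 = 1/(1+e^{1.8603}) = 0.1347
P_2 = 1/(1+e^{-0.3900}) = 0.5963
P_3 = 1/(1+e^{0.8040}) = 0.3092
L = P_1 × (1−P_2) × P_3 = 0.1347 × 0.4037 × 0.3092 = 0.01681

0.0168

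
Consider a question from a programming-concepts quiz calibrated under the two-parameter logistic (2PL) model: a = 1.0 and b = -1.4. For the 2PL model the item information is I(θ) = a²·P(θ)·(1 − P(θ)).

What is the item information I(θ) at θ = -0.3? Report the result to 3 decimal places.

P = 1/(1+e^{-1.1000}) = 0.7503
P(1−P) = 0.7503 × 0.2497 = 0.1874
I = a² × P(1−P) = 1.0² × 0.1874 = 0.18737

0.187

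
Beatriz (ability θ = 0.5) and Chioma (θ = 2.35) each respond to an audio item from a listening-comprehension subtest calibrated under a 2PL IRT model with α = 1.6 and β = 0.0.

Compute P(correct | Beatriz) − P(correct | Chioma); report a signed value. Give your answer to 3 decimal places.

P(θ) = 1 / (1 + exp(−α(θ − β)))
P(Beatriz) = 0.6900  [exponent 0.8000]
P(Chioma) = 0.9772  [exponent 3.7600]
Difference = 0.6900 − 0.9772 = -0.2873

-0.287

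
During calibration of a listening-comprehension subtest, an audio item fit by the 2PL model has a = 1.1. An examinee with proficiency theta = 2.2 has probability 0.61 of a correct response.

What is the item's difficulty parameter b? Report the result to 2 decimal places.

1.79

P(theta) = 1 / (1 + exp(−a(theta − b)))
logit(0.61) = ln(0.61/0.39) = 0.4473
b = theta − logit/(a) = 2.2 − 0.4473/1.1000 = 1.7934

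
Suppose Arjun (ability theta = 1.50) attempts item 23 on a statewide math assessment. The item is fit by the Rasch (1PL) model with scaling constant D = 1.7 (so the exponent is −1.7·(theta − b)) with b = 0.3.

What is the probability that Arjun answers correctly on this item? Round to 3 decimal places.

0.885

P(theta) = 1 / (1 + exp(−D·(theta − b)))
Exponent: 1.7 × (1.50 − 0.3) = 2.0400
1/(1 + e^{-2.0400}) = 0.8849
P = 0.8849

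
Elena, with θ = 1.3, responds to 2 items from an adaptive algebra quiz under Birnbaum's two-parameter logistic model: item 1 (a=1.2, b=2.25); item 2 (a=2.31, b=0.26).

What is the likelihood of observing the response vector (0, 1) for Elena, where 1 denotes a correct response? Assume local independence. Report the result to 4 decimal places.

P(θ) = 1 / (1 + exp(−a(θ − b)))
P_1 = 1/(1+e^{1.1400}) = 0.2423
P_2 = 1/(1+e^{-2.4024}) = 0.9170
L = (1−P_1) × P_2 = 0.7577 × 0.9170 = 0.69480

0.6948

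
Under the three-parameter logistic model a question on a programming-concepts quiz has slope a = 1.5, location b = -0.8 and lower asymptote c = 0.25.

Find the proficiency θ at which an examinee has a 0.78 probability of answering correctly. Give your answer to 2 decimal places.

-0.21

P(θ) = c + (1 − c) · 1 / (1 + exp(−a(θ − b)))
Remove guessing floor: (0.78 − 0.25)/(1 − 0.25) = 0.7067
logit = ln(0.7067/0.2933) = 0.8792
θ = b + logit/(a) = -0.8 + 0.8792/1.5000 = -0.2138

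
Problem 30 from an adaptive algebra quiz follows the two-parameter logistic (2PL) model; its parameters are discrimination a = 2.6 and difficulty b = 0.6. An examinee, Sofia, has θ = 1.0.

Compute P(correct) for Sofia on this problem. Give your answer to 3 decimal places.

0.739

P(θ) = 1 / (1 + exp(−a(θ − b)))
Exponent: 2.6 × (1.0 − 0.6) = 1.0400
1/(1 + e^{-1.0400}) = 0.7389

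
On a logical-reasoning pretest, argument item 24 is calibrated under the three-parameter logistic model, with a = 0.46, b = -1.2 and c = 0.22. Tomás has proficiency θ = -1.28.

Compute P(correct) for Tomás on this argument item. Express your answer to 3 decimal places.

P(θ) = c + (1 − c) · 1 / (1 + exp(−a(θ − b)))
Exponent: 0.46 × (-1.28 − (-1.2)) = -0.0368
1/(1 + e^{0.0368}) = 0.4908
P = 0.22 + 0.78 × 0.4908 = 0.6028

0.603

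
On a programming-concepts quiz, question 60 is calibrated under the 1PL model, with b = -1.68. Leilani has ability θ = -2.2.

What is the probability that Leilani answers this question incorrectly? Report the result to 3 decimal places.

P(θ) = 1 / (1 + exp(−(θ − b)))
Exponent: (-2.2 − (-1.68)) = -0.5200
1/(1 + e^{0.5200}) = 0.3729
P = 0.3729
P(incorrect) = 1 − 0.3729 = 0.6271

0.627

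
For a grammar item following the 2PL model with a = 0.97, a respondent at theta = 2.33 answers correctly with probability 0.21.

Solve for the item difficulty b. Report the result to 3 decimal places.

P(theta) = 1 / (1 + exp(−a(theta − b)))
logit(0.21) = ln(0.21/0.79) = -1.3249
b = theta − logit/(a) = 2.33 − (-1.3249)/0.9700 = 3.6959

3.696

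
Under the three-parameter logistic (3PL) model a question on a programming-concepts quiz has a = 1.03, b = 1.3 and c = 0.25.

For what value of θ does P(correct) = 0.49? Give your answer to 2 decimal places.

0.57

P(θ) = c + (1 − c) · 1 / (1 + exp(−a(θ − b)))
Remove guessing floor: (0.49 − 0.25)/(1 − 0.25) = 0.3200
logit = ln(0.3200/0.6800) = -0.7538
θ = b + logit/(a) = 1.3 + (-0.7538)/1.0300 = 0.5682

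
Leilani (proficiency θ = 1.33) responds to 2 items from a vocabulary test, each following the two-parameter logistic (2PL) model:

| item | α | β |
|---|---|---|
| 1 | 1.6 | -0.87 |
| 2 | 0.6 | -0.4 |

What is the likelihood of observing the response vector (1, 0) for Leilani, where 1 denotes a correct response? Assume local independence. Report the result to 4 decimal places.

P(θ) = 1 / (1 + exp(−α(θ − β)))
P_1 = 1/(1+e^{-3.5200}) = 0.9713
P_2 = 1/(1+e^{-1.0380}) = 0.7385
L = P_1 × (1−P_2) = 0.9713 × 0.2615 = 0.25402

0.2540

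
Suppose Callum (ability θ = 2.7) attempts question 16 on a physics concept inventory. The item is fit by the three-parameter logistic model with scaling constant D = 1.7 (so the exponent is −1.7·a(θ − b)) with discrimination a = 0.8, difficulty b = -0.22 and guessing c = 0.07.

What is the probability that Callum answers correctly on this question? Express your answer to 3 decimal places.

P(θ) = c + (1 − c) · 1 / (1 + exp(−D·a(θ − b)))
Exponent: 1.7 × 0.8 × (2.7 − (-0.22)) = 3.9712
1/(1 + e^{-3.9712}) = 0.9815
P = 0.07 + 0.93 × 0.9815 = 0.9828

0.983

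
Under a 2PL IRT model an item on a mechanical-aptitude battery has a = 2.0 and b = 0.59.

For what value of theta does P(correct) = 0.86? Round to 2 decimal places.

1.50

P(theta) = 1 / (1 + exp(−a(theta − b)))
logit = ln(0.8600/0.1400) = 1.8153
theta = b + logit/(a) = 0.59 + 1.8153/2.0000 = 1.4976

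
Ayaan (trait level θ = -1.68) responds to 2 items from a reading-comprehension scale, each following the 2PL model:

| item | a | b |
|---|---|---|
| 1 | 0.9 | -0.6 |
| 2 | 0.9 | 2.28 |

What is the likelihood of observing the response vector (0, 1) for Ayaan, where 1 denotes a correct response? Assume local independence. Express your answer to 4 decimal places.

0.0200

P(θ) = 1 / (1 + exp(−a(θ − b)))
P_1 = 1/(1+e^{0.9720}) = 0.2745
P_2 = 1/(1+e^{3.5640}) = 0.0275
L = (1−P_1) × P_2 = 0.7255 × 0.0275 = 0.01998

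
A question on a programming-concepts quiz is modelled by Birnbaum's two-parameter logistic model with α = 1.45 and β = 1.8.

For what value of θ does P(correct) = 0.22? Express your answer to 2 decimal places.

P(θ) = 1 / (1 + exp(−α(θ − β)))
logit = ln(0.2200/0.7800) = -1.2657
θ = β + logit/(α) = 1.8 + (-1.2657)/1.4500 = 0.9271

0.93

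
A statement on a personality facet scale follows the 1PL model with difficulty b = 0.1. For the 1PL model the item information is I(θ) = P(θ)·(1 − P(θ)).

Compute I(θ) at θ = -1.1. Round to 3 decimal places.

0.178

P = 1/(1+e^{1.2000}) = 0.2315
P(1−P) = 0.2315 × 0.7685 = 0.1779
I = P(1−P) = 0.17789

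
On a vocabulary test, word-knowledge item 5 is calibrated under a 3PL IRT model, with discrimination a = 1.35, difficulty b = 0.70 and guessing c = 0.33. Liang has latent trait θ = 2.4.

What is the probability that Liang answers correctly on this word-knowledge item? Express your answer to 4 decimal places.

P(θ) = c + (1 − c) · 1 / (1 + exp(−a(θ − b)))
Exponent: 1.35 × (2.4 − 0.70) = 2.2950
1/(1 + e^{-2.2950}) = 0.9085
P = 0.33 + 0.67 × 0.9085 = 0.9387

0.9387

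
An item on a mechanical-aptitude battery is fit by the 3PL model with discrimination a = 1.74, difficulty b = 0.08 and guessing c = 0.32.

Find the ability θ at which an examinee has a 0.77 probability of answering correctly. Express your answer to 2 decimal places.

0.47

P(θ) = c + (1 − c) · 1 / (1 + exp(−a(θ − b)))
Remove guessing floor: (0.77 − 0.32)/(1 − 0.32) = 0.6618
logit = ln(0.6618/0.3382) = 0.6712
θ = b + logit/(a) = 0.08 + 0.6712/1.7400 = 0.4657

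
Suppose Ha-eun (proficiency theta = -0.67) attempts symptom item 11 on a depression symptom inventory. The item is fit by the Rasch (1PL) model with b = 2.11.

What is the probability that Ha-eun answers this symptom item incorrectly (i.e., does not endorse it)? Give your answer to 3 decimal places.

0.942

P(theta) = 1 / (1 + exp(−(theta − b)))
Exponent: (-0.67 − 2.11) = -2.7800
1/(1 + e^{2.7800}) = 0.0584
P = 0.0584
P(incorrect) = 1 − 0.0584 = 0.9416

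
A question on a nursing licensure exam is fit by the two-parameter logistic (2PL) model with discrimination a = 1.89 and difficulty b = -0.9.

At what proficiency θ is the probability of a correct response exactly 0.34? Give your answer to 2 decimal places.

-1.25

P(θ) = 1 / (1 + exp(−a(θ − b)))
logit = ln(0.3400/0.6600) = -0.6633
θ = b + logit/(a) = -0.9 + (-0.6633)/1.8900 = -1.2509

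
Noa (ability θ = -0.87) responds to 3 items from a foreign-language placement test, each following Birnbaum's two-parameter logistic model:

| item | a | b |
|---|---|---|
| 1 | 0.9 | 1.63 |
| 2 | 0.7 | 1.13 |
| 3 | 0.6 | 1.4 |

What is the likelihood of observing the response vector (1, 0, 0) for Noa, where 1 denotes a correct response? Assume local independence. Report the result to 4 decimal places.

0.0609

P(θ) = 1 / (1 + exp(−a(θ − b)))
P_1 = 1/(1+e^{2.2500}) = 0.0953
P_2 = 1/(1+e^{1.4000}) = 0.1978
P_3 = 1/(1+e^{1.3620}) = 0.2039
L = P_1 × (1−P_2) × (1−P_3) = 0.0953 × 0.8022 × 0.7961 = 0.06089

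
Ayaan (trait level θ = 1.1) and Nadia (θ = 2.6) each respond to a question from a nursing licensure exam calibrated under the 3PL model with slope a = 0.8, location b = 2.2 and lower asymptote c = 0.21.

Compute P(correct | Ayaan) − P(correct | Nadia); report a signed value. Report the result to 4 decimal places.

-0.2261

P(θ) = c + (1 − c) · 1 / (1 + exp(−a(θ − b)))
P(Ayaan) = 0.4416  [exponent -0.8800]
P(Nadia) = 0.6677  [exponent 0.3200]
Difference = 0.4416 − 0.6677 = -0.2261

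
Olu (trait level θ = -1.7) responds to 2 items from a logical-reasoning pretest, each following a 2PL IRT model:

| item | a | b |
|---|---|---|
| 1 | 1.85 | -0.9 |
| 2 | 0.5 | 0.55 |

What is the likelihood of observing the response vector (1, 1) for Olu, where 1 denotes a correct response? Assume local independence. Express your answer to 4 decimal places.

P(θ) = 1 / (1 + exp(−a(θ − b)))
P_1 = 1/(1+e^{1.4800}) = 0.1854
P_2 = 1/(1+e^{1.1250}) = 0.2451
L = P_1 × P_2 = 0.1854 × 0.2451 = 0.04545

0.0454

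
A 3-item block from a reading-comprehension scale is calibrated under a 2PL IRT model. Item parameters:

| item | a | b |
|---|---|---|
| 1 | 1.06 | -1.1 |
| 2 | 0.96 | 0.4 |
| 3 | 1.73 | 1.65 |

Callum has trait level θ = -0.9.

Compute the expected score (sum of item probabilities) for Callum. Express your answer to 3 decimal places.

0.788

P(θ) = 1 / (1 + exp(−a(θ − b)))
P_1 = 1/(1+e^{-0.2120}) = 0.5528
P_2 = 1/(1+e^{1.2480}) = 0.2230
P_3 = 1/(1+e^{4.4115}) = 0.0120
E[score] = 0.5528 + 0.2230 + 0.0120 = 0.7878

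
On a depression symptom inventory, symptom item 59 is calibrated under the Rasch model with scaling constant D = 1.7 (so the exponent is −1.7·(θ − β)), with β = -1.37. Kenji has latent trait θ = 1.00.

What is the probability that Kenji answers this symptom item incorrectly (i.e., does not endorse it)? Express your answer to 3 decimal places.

0.017

P(θ) = 1 / (1 + exp(−D·(θ − β)))
Exponent: 1.7 × (1.00 − (-1.37)) = 4.0290
1/(1 + e^{-4.0290}) = 0.9825
P = 0.9825
P(incorrect) = 1 − 0.9825 = 0.0175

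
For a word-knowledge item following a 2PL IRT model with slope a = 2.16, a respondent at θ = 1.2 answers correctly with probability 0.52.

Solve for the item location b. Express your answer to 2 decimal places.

1.16

P(θ) = 1 / (1 + exp(−a(θ − b)))
logit(0.52) = ln(0.52/0.48) = 0.0800
b = θ − logit/(a) = 1.2 − 0.0800/2.1600 = 1.1629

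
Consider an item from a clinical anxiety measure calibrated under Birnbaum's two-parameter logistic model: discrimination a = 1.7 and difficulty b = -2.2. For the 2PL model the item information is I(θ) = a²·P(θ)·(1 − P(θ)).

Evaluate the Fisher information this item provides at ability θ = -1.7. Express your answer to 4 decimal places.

0.6062

P = 1/(1+e^{-0.8500}) = 0.7006
P(1−P) = 0.7006 × 0.2994 = 0.2098
I = a² × P(1−P) = 1.7² × 0.2098 = 0.60624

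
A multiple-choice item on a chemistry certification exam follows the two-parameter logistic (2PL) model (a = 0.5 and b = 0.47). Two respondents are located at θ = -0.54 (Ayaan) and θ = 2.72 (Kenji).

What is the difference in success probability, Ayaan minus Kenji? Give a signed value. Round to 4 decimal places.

-0.3785

P(θ) = 1 / (1 + exp(−a(θ − b)))
P(Ayaan) = 0.3764  [exponent -0.5050]
P(Kenji) = 0.7549  [exponent 1.1250]
Difference = 0.3764 − 0.7549 = -0.3785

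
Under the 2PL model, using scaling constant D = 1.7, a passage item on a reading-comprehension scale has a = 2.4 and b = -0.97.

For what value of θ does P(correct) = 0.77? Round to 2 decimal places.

P(θ) = 1 / (1 + exp(−D·a(θ − b)))
logit = ln(0.7700/0.2300) = 1.2083
θ = b + logit/(1.7·a) = -0.97 + 1.2083/4.0800 = -0.6738

-0.67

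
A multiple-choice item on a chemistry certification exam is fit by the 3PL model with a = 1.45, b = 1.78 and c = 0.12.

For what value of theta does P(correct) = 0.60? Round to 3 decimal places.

P(theta) = c + (1 − c) · 1 / (1 + exp(−a(theta − b)))
Remove guessing floor: (0.60 − 0.12)/(1 − 0.12) = 0.5455
logit = ln(0.5455/0.4545) = 0.1823
theta = b + logit/(a) = 1.78 + 0.1823/1.4500 = 1.9057

1.906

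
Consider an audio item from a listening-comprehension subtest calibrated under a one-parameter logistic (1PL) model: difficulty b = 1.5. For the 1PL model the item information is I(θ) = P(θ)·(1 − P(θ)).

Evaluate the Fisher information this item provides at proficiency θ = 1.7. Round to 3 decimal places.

P = 1/(1+e^{-0.2000}) = 0.5498
P(1−P) = 0.5498 × 0.4502 = 0.2475
I = P(1−P) = 0.24752

0.248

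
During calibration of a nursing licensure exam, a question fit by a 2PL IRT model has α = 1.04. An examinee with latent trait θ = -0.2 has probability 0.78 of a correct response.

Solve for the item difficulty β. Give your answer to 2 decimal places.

-1.42

P(θ) = 1 / (1 + exp(−α(θ − β)))
logit(0.78) = ln(0.78/0.22) = 1.2657
β = θ − logit/(α) = -0.2 − 1.2657/1.0400 = -1.4170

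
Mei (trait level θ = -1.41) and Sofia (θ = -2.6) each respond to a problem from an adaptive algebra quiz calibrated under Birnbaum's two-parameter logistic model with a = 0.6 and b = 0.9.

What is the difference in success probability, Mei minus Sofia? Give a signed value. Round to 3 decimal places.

P(θ) = 1 / (1 + exp(−a(θ − b)))
P(Mei) = 0.2000  [exponent -1.3860]
P(Sofia) = 0.1091  [exponent -2.1000]
Difference = 0.2000 − 0.1091 = 0.0910

0.091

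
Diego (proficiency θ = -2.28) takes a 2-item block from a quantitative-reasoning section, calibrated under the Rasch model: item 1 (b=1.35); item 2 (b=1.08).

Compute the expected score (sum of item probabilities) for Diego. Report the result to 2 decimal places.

0.06

P(θ) = 1 / (1 + exp(−(θ − b)))
P_1 = 1/(1+e^{3.6300}) = 0.0258
P_2 = 1/(1+e^{3.3600}) = 0.0336
E[score] = 0.0258 + 0.0336 = 0.0594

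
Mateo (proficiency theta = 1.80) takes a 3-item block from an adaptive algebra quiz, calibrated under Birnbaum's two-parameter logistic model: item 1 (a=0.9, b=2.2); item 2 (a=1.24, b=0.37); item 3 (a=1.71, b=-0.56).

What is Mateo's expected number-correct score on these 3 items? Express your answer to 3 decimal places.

P(theta) = 1 / (1 + exp(−a(theta − b)))
P_1 = 1/(1+e^{0.3600}) = 0.4110
P_2 = 1/(1+e^{-1.7732}) = 0.8549
P_3 = 1/(1+e^{-4.0356}) = 0.9826
E[score] = 0.4110 + 0.8549 + 0.9826 = 2.2484

2.248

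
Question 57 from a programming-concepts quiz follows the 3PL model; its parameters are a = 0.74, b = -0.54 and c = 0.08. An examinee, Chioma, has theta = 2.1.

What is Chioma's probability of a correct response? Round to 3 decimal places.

P(theta) = c + (1 − c) · 1 / (1 + exp(−a(theta − b)))
Exponent: 0.74 × (2.1 − (-0.54)) = 1.9536
1/(1 + e^{-1.9536}) = 0.8758
P = 0.08 + 0.92 × 0.8758 = 0.8858

0.886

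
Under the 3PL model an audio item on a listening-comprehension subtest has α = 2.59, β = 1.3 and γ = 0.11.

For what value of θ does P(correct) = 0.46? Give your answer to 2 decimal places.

P(θ) = γ + (1 − γ) · 1 / (1 + exp(−α(θ − β)))
Remove guessing floor: (0.46 − 0.11)/(1 − 0.11) = 0.3933
logit = ln(0.3933/0.6067) = -0.4336
θ = β + logit/(α) = 1.3 + (-0.4336)/2.5900 = 1.1326

1.13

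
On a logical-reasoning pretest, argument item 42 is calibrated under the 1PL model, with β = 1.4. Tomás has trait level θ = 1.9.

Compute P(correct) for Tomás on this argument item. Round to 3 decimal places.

P(θ) = 1 / (1 + exp(−(θ − β)))
Exponent: (1.9 − 1.4) = 0.5000
1/(1 + e^{-0.5000}) = 0.6225
P = 0.6225

0.622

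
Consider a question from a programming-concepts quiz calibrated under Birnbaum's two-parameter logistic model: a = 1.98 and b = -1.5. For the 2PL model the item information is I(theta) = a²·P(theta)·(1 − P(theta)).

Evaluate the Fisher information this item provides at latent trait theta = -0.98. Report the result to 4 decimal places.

P = 1/(1+e^{-1.0296}) = 0.7368
P(1−P) = 0.7368 × 0.2632 = 0.1939
I = a² × P(1−P) = 1.98² × 0.1939 = 0.76020

0.7602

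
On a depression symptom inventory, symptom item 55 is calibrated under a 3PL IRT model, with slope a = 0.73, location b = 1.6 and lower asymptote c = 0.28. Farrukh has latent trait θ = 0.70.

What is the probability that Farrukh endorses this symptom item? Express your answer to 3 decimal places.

0.526

P(θ) = c + (1 − c) · 1 / (1 + exp(−a(θ − b)))
Exponent: 0.73 × (0.70 − 1.6) = -0.6570
1/(1 + e^{0.6570}) = 0.3414
P = 0.28 + 0.72 × 0.3414 = 0.5258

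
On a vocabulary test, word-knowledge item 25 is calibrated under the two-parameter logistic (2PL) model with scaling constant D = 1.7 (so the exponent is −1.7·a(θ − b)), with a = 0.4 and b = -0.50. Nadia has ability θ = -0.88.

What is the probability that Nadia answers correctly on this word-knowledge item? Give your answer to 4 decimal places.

0.4358

P(θ) = 1 / (1 + exp(−D·a(θ − b)))
Exponent: 1.7 × 0.4 × (-0.88 − (-0.50)) = -0.2584
1/(1 + e^{0.2584}) = 0.4358
P = 0.4358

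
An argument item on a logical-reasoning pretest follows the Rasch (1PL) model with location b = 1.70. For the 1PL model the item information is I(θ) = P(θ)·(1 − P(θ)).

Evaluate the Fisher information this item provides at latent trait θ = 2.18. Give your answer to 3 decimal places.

0.236

P = 1/(1+e^{-0.4800}) = 0.6177
P(1−P) = 0.6177 × 0.3823 = 0.2361
I = P(1−P) = 0.23614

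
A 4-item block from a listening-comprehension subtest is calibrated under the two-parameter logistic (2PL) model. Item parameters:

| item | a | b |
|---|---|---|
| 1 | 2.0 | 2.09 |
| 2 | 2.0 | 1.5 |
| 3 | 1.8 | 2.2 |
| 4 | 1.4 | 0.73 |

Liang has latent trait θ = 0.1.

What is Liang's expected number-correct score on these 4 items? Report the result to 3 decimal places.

P(θ) = 1 / (1 + exp(−a(θ − b)))
P_1 = 1/(1+e^{3.9800}) = 0.0183
P_2 = 1/(1+e^{2.8000}) = 0.0573
P_3 = 1/(1+e^{3.7800}) = 0.0223
P_4 = 1/(1+e^{0.8820}) = 0.2928
E[score] = 0.0183 + 0.0573 + 0.0223 + 0.2928 = 0.3907

0.391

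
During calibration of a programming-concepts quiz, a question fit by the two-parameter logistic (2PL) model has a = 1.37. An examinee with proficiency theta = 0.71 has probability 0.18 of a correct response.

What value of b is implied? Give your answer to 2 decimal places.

1.82

P(theta) = 1 / (1 + exp(−a(theta − b)))
logit(0.18) = ln(0.18/0.82) = -1.5163
b = theta − logit/(a) = 0.71 − (-1.5163)/1.3700 = 1.8168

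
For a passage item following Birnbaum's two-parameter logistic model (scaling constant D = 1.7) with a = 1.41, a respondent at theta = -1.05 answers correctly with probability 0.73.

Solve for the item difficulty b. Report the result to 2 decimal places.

P(theta) = 1 / (1 + exp(−D·a(theta − b)))
logit(0.73) = ln(0.73/0.27) = 0.9946
b = theta − logit/(1.7·a) = -1.05 − 0.9946/2.3970 = -1.4649

-1.46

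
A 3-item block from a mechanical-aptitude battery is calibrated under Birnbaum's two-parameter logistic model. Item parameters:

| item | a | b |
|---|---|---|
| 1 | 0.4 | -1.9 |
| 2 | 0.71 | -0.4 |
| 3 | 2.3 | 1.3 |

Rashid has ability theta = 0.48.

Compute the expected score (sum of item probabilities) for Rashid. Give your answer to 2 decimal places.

P(theta) = 1 / (1 + exp(−a(theta − b)))
P_1 = 1/(1+e^{-0.9520}) = 0.7215
P_2 = 1/(1+e^{-0.6248}) = 0.6513
P_3 = 1/(1+e^{1.8860}) = 0.1317
E[score] = 0.7215 + 0.6513 + 0.1317 = 1.5045

1.50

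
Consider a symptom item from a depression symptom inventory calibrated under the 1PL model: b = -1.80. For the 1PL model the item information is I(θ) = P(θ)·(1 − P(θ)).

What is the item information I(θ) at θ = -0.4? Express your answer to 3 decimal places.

P = 1/(1+e^{-1.4000}) = 0.8022
P(1−P) = 0.8022 × 0.1978 = 0.1587
I = P(1−P) = 0.15868

0.159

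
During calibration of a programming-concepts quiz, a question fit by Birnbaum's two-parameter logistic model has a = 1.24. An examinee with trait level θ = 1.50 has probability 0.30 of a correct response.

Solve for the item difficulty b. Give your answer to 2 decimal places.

P(θ) = 1 / (1 + exp(−a(θ − b)))
logit(0.30) = ln(0.30/0.70) = -0.8473
b = θ − logit/(a) = 1.50 − (-0.8473)/1.2400 = 2.1833

2.18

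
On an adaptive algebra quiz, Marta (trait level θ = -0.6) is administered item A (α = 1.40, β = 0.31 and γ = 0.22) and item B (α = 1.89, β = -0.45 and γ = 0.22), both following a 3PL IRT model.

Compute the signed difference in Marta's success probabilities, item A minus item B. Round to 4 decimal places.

P(θ) = γ + (1 − γ) · 1 / (1 + exp(−α(θ − β)))
P_A = 0.3905
P_B = 0.5551
P_A − P_B = -0.1646

-0.1646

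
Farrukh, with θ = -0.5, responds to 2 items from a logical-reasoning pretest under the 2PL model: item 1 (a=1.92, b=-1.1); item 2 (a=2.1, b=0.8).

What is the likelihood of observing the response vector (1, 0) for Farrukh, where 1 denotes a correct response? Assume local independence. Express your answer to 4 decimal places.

0.7134

P(θ) = 1 / (1 + exp(−a(θ − b)))
P_1 = 1/(1+e^{-1.1520}) = 0.7599
P_2 = 1/(1+e^{2.7300}) = 0.0612
L = P_1 × (1−P_2) = 0.7599 × 0.9388 = 0.71335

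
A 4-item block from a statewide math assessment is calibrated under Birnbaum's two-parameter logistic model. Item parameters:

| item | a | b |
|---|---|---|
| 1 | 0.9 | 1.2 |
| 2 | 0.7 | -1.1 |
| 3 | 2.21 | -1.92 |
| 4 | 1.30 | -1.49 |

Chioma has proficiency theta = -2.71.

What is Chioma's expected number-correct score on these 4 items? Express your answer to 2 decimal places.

P(theta) = 1 / (1 + exp(−a(theta − b)))
P_1 = 1/(1+e^{3.5190}) = 0.0288
P_2 = 1/(1+e^{1.1270}) = 0.2447
P_3 = 1/(1+e^{1.7459}) = 0.1486
P_4 = 1/(1+e^{1.5860}) = 0.1699
E[score] = 0.0288 + 0.2447 + 0.1486 + 0.1699 = 0.5920

0.59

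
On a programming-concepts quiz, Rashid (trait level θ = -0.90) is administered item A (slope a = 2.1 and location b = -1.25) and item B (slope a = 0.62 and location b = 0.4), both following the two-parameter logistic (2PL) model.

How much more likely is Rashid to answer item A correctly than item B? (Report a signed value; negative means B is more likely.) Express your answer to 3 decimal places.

P(θ) = 1 / (1 + exp(−a(θ − b)))
P_A = 0.6759
P_B = 0.3087
P_A − P_B = 0.3672

0.367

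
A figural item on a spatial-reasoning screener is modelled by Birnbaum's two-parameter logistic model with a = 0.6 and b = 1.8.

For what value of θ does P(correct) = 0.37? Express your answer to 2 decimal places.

0.91

P(θ) = 1 / (1 + exp(−a(θ − b)))
logit = ln(0.3700/0.6300) = -0.5322
θ = b + logit/(a) = 1.8 + (-0.5322)/0.6000 = 0.9130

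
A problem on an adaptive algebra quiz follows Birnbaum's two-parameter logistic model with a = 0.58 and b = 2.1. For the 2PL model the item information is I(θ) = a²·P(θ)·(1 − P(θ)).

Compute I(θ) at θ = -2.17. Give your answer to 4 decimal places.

0.0241

P = 1/(1+e^{2.4766}) = 0.0775
P(1−P) = 0.0775 × 0.9225 = 0.0715
I = a² × P(1−P) = 0.58² × 0.0715 = 0.02405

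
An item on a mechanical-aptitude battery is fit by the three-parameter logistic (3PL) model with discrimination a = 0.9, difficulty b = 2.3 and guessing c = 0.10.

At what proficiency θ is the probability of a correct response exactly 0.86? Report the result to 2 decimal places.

4.18

P(θ) = c + (1 − c) · 1 / (1 + exp(−a(θ − b)))
Remove guessing floor: (0.86 − 0.10)/(1 − 0.10) = 0.8444
logit = ln(0.8444/0.1556) = 1.6917
θ = b + logit/(a) = 2.3 + 1.6917/0.9000 = 4.1796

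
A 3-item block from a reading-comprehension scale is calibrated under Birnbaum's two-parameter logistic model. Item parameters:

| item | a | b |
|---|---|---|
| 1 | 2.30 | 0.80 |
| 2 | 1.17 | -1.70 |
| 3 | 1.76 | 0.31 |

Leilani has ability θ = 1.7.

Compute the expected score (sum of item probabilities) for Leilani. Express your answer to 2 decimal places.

P(θ) = 1 / (1 + exp(−a(θ − b)))
P_1 = 1/(1+e^{-2.0700}) = 0.8880
P_2 = 1/(1+e^{-3.9780}) = 0.9816
P_3 = 1/(1+e^{-2.4464}) = 0.9203
E[score] = 0.8880 + 0.9816 + 0.9203 = 2.7899

2.79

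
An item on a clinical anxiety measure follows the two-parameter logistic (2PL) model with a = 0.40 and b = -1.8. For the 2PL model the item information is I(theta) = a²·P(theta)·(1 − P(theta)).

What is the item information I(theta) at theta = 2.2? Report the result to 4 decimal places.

P = 1/(1+e^{-1.6000}) = 0.8320
P(1−P) = 0.8320 × 0.1680 = 0.1398
I = a² × P(1−P) = 0.40² × 0.1398 = 0.02236

0.0224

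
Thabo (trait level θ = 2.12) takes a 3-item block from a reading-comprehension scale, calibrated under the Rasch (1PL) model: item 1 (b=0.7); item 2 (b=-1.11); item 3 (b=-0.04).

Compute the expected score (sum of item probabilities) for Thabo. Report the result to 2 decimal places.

P(θ) = 1 / (1 + exp(−(θ − b)))
P_1 = 1/(1+e^{-1.4200}) = 0.8053
P_2 = 1/(1+e^{-3.2300}) = 0.9619
P_3 = 1/(1+e^{-2.1600}) = 0.8966
E[score] = 0.8053 + 0.9619 + 0.8966 = 2.6639

2.66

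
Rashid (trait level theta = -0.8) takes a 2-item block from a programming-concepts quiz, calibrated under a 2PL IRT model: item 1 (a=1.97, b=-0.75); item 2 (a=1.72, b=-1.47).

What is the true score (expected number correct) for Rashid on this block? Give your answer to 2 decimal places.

1.24

P(theta) = 1 / (1 + exp(−a(theta − b)))
P_1 = 1/(1+e^{0.0985}) = 0.4754
P_2 = 1/(1+e^{-1.1524}) = 0.7599
E[score] = 0.4754 + 0.7599 = 1.2353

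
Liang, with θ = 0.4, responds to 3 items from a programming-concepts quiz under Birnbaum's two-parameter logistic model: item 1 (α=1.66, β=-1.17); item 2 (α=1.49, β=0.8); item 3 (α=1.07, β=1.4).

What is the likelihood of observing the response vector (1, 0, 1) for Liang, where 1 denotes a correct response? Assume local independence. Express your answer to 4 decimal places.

P(θ) = 1 / (1 + exp(−α(θ − β)))
P_1 = 1/(1+e^{-2.6062}) = 0.9313
P_2 = 1/(1+e^{0.5960}) = 0.3553
P_3 = 1/(1+e^{1.0700}) = 0.2554
L = P_1 × (1−P_2) × P_3 = 0.9313 × 0.6447 × 0.2554 = 0.15335

0.1533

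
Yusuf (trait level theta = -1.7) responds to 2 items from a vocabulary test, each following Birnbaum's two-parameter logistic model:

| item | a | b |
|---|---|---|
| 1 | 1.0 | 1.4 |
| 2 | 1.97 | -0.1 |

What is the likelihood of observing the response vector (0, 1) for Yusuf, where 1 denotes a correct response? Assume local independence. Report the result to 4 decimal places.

0.0392

P(theta) = 1 / (1 + exp(−a(theta − b)))
P_1 = 1/(1+e^{3.1000}) = 0.0431
P_2 = 1/(1+e^{3.1520}) = 0.0410
L = (1−P_1) × P_2 = 0.9569 × 0.0410 = 0.03924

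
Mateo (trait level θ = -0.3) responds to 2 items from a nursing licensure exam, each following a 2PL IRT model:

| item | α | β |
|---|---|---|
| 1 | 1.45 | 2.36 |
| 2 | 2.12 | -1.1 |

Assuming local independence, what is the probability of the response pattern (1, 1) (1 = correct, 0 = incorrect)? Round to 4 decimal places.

0.0175

P(θ) = 1 / (1 + exp(−α(θ − β)))
P_1 = 1/(1+e^{3.8570}) = 0.0207
P_2 = 1/(1+e^{-1.6960}) = 0.8450
L = P_1 × P_2 = 0.0207 × 0.8450 = 0.01749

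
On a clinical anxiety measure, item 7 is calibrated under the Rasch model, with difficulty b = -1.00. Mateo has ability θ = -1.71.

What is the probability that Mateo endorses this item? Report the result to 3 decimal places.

0.330

P(θ) = 1 / (1 + exp(−(θ − b)))
Exponent: (-1.71 − (-1.00)) = -0.7100
1/(1 + e^{0.7100}) = 0.3296
P = 0.3296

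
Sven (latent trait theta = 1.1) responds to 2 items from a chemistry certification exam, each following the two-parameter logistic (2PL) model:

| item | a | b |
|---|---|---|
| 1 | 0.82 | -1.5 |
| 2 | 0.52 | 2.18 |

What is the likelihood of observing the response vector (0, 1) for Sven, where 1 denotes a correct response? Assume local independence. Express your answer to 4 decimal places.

P(theta) = 1 / (1 + exp(−a(theta − b)))
P_1 = 1/(1+e^{-2.1320}) = 0.8940
P_2 = 1/(1+e^{0.5616}) = 0.3632
L = (1−P_1) × P_2 = 0.1060 × 0.3632 = 0.03851

0.0385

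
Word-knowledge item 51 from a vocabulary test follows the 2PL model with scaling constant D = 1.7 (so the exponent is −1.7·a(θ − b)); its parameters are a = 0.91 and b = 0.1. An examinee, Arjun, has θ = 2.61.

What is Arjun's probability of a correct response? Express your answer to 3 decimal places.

P(θ) = 1 / (1 + exp(−D·a(θ − b)))
Exponent: 1.7 × 0.91 × (2.61 − 0.1) = 3.8830
1/(1 + e^{-3.8830}) = 0.9798
P = 0.9798

0.980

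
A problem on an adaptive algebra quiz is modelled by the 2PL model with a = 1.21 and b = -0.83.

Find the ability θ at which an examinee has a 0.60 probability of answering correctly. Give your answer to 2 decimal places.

P(θ) = 1 / (1 + exp(−a(θ − b)))
logit = ln(0.6000/0.4000) = 0.4055
θ = b + logit/(a) = -0.83 + 0.4055/1.2100 = -0.4949

-0.49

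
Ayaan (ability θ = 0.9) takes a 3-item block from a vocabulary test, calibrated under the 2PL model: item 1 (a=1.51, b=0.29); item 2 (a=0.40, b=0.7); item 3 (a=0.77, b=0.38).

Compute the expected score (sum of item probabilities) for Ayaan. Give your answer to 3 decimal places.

P(θ) = 1 / (1 + exp(−a(θ − b)))
P_1 = 1/(1+e^{-0.9211}) = 0.7153
P_2 = 1/(1+e^{-0.0800}) = 0.5200
P_3 = 1/(1+e^{-0.4004}) = 0.5988
E[score] = 0.7153 + 0.5200 + 0.5988 = 1.8340

1.834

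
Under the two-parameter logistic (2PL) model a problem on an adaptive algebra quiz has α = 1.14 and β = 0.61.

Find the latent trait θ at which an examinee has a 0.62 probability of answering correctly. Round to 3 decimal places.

1.039

P(θ) = 1 / (1 + exp(−α(θ − β)))
logit = ln(0.6200/0.3800) = 0.4895
θ = β + logit/(α) = 0.61 + 0.4895/1.1400 = 1.0394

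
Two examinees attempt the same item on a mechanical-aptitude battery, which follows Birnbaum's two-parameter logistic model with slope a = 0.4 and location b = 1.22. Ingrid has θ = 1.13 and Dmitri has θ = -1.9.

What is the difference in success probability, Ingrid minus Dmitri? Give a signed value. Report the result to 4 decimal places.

P(θ) = 1 / (1 + exp(−a(θ − b)))
P(Ingrid) = 0.4910  [exponent -0.0360]
P(Dmitri) = 0.2230  [exponent -1.2480]
Difference = 0.4910 − 0.2230 = 0.2680

0.2680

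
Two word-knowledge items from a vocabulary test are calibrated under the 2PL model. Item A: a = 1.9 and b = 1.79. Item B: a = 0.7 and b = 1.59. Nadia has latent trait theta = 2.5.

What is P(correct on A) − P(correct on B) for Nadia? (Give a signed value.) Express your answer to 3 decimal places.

0.140

P(theta) = 1 / (1 + exp(−a(theta − b)))
P_A = 0.7940
P_B = 0.6541
P_A − P_B = 0.1399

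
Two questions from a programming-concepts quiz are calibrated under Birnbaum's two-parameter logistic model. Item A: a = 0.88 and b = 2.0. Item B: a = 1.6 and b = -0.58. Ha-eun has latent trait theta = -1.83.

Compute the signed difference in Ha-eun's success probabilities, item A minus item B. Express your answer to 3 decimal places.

P(theta) = 1 / (1 + exp(−a(theta − b)))
P_A = 0.0332
P_B = 0.1192
P_A − P_B = -0.0860

-0.086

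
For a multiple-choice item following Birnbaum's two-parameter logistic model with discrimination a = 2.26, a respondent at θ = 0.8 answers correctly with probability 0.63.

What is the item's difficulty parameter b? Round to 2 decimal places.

P(θ) = 1 / (1 + exp(−a(θ − b)))
logit(0.63) = ln(0.63/0.37) = 0.5322
b = θ − logit/(a) = 0.8 − 0.5322/2.2600 = 0.5645

0.56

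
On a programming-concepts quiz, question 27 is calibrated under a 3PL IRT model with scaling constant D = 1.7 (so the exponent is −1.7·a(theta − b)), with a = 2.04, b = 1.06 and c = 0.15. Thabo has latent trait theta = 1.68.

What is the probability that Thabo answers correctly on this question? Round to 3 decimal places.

0.911

P(theta) = c + (1 − c) · 1 / (1 + exp(−D·a(theta − b)))
Exponent: 1.7 × 2.04 × (1.68 − 1.06) = 2.1502
1/(1 + e^{-2.1502}) = 0.8957
P = 0.15 + 0.85 × 0.8957 = 0.9113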